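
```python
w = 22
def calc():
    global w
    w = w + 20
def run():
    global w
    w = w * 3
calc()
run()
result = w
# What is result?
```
126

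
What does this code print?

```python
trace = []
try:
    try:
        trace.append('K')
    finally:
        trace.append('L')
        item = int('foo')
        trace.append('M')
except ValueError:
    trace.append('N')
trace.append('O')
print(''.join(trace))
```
KLNO

Exception in inner finally caught by outer except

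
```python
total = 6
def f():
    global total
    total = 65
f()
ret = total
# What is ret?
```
65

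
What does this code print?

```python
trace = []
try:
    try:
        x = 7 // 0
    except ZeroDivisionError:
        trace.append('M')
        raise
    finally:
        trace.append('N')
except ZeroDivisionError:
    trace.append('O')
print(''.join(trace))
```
MNO

finally runs before re-raised exception propagates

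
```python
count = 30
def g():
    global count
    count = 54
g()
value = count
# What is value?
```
54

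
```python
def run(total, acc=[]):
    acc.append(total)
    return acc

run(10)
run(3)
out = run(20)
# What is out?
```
[10, 3, 20]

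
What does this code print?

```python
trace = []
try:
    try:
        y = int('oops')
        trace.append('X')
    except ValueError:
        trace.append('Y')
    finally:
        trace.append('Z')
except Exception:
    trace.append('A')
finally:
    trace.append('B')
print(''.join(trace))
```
YZB

Both finally blocks run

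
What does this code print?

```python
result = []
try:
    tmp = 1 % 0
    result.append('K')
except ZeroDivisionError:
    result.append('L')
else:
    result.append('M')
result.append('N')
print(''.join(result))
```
LN

else block skipped when exception is caught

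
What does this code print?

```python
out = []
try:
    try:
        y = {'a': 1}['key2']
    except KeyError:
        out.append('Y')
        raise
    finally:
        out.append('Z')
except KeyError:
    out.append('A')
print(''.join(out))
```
YZA

finally runs before re-raised exception propagates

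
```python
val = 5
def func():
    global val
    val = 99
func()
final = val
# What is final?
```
99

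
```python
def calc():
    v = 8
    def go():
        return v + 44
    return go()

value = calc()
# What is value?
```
52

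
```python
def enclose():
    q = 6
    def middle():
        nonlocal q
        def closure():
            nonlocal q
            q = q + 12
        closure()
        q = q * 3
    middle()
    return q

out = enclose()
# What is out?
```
54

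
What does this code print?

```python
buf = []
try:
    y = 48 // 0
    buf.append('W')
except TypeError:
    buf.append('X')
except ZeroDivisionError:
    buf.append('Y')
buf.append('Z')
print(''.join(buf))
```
YZ

ZeroDivisionError is caught by its specific handler, not TypeError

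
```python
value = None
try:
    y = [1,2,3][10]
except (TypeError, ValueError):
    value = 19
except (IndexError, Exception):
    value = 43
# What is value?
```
43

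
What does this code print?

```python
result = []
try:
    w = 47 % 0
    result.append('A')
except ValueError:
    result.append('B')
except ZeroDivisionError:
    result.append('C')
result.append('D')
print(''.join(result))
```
CD

ZeroDivisionError is caught by its specific handler, not ValueError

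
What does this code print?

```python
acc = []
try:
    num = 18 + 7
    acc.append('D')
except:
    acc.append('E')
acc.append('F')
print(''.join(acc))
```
DF

No exception, try block completes normally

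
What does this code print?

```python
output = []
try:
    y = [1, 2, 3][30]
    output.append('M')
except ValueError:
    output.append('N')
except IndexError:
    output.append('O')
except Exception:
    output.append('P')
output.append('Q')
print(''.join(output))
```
OQ

IndexError matches before generic Exception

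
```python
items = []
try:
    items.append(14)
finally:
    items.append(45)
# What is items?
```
[14, 45]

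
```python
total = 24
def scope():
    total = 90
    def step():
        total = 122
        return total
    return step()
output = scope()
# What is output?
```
122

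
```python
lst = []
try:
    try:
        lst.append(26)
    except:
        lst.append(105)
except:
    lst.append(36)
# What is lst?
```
[26]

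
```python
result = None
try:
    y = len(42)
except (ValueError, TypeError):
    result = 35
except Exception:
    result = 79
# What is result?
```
35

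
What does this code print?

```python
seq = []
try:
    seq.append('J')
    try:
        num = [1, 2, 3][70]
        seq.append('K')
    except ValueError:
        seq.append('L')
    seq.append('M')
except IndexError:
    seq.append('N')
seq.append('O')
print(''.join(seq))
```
JNO

Inner handler doesn't match, propagates to outer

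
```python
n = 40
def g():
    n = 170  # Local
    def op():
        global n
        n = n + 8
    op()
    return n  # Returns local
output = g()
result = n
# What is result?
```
48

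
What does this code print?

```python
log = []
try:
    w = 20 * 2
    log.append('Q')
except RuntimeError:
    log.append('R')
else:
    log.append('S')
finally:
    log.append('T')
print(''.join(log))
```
QST

else runs before finally when no exception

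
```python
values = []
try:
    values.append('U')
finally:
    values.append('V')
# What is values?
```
['U', 'V']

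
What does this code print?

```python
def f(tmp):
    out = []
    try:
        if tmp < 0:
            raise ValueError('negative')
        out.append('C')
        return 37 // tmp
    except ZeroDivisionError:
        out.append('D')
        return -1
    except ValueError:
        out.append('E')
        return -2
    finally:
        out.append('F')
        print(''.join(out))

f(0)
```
CDF

tmp=0 causes ZeroDivisionError, caught, finally prints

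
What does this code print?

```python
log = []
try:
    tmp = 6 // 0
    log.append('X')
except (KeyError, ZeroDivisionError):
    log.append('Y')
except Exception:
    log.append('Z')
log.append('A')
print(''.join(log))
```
YA

ZeroDivisionError matches tuple containing it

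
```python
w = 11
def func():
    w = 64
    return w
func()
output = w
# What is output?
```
11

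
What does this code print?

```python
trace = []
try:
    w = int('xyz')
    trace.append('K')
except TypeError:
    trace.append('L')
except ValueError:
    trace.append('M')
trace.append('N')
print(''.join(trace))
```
MN

ValueError is caught by its specific handler, not TypeError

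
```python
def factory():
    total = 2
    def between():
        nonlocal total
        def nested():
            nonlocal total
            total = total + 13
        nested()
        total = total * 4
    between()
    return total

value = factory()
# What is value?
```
60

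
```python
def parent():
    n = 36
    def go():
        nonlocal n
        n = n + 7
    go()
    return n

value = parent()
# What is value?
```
43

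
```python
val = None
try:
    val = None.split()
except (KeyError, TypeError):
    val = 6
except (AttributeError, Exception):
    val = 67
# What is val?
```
67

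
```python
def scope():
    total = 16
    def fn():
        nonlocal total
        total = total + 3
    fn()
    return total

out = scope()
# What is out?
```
19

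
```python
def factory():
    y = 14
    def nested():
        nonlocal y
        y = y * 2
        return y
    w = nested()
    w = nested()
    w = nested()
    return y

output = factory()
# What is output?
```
112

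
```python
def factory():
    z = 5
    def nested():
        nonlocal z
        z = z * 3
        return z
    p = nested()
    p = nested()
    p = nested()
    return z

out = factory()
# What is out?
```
135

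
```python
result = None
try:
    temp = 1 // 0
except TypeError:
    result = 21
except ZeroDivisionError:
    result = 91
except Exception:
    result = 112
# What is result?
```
91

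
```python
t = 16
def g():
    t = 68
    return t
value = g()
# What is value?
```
68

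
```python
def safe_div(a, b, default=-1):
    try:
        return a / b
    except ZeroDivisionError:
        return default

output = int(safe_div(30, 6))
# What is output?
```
5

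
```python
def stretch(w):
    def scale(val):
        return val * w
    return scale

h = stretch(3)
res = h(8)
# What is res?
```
24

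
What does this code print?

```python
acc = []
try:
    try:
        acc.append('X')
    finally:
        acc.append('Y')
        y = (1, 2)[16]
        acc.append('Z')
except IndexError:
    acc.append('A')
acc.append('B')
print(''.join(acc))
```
XYAB

Exception in inner finally caught by outer except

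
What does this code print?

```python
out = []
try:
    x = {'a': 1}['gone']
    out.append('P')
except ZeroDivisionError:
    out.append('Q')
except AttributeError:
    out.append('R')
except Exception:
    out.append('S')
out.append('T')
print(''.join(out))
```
ST

KeyError not specifically caught, falls to Exception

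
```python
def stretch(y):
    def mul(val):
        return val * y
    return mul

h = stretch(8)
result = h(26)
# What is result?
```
208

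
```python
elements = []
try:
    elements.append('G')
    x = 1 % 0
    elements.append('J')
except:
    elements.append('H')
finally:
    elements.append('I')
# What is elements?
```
['G', 'H', 'I']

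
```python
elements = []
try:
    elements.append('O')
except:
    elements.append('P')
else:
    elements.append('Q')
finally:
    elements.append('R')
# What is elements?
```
['O', 'Q', 'R']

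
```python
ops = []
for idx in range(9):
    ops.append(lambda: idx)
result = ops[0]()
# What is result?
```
8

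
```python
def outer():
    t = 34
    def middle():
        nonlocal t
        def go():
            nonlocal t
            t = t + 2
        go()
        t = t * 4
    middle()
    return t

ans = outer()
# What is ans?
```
144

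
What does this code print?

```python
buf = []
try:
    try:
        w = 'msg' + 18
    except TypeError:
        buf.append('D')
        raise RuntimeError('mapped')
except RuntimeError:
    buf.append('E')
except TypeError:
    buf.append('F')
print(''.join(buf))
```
DE

New RuntimeError raised, caught by outer RuntimeError handler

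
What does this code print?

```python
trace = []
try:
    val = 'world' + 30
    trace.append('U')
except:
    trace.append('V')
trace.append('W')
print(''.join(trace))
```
VW

Exception raised in try, caught by bare except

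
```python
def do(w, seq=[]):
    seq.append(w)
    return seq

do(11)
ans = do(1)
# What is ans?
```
[11, 1]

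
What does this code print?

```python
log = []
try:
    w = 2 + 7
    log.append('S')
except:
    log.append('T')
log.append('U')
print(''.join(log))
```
SU

No exception, try block completes normally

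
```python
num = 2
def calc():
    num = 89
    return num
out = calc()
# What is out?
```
89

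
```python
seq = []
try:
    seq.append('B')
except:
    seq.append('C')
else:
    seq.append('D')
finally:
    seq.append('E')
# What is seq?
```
['B', 'D', 'E']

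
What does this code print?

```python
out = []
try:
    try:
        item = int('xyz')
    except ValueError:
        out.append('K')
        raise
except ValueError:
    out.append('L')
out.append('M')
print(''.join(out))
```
KLM

raise without argument re-raises current exception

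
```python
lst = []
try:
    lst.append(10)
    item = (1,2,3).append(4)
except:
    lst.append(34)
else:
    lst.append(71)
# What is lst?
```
[10, 34]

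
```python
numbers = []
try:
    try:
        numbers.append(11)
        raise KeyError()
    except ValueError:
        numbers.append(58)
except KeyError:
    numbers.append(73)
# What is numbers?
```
[11, 73]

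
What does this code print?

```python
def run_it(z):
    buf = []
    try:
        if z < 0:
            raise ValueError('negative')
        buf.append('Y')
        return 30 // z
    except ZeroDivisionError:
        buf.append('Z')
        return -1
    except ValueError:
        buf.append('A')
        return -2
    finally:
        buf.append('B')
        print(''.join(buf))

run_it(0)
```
YZB

z=0 causes ZeroDivisionError, caught, finally prints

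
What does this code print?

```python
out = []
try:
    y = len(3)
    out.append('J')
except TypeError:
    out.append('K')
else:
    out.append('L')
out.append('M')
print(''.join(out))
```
KM

else block skipped when exception is caught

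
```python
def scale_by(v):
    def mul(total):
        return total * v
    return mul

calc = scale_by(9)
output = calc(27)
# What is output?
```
243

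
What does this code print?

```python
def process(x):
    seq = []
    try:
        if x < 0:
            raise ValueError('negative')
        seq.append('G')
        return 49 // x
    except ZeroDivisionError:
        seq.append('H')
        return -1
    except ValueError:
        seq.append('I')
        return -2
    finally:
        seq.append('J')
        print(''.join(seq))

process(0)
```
GHJ

x=0 causes ZeroDivisionError, caught, finally prints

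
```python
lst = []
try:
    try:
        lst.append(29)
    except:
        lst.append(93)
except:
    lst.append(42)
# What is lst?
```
[29]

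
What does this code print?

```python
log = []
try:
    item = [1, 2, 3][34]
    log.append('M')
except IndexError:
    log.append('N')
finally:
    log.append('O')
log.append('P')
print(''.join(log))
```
NOP

finally always runs, even after exception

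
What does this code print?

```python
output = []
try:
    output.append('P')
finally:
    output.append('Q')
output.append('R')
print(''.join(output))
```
PQR

try/finally without except, no exception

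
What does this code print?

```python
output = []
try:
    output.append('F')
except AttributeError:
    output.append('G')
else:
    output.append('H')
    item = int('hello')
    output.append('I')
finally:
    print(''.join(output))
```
FH

Try succeeds, else appends 'H', ValueError in else is uncaught, finally prints before exception propagates ('I' never appended)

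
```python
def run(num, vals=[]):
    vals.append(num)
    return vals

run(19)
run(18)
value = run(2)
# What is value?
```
[19, 18, 2]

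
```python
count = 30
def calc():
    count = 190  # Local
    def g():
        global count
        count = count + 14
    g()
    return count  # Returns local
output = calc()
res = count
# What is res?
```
44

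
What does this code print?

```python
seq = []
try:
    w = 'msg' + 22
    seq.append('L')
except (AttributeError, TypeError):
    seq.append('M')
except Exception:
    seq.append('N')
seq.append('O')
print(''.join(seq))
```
MO

TypeError matches tuple containing it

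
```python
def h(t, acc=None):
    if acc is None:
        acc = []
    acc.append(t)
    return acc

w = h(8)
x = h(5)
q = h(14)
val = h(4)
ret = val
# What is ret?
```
[4]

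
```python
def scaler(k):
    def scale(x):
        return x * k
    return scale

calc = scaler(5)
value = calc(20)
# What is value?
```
100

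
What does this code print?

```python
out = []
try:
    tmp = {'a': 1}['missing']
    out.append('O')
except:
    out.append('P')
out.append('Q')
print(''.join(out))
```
PQ

Exception raised in try, caught by bare except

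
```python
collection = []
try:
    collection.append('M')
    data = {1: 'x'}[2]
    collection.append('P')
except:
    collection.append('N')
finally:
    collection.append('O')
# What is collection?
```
['M', 'N', 'O']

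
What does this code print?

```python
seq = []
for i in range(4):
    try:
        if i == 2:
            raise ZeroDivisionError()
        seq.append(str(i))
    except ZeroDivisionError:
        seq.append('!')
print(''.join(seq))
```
01!3

Exception on i=2 caught, loop continues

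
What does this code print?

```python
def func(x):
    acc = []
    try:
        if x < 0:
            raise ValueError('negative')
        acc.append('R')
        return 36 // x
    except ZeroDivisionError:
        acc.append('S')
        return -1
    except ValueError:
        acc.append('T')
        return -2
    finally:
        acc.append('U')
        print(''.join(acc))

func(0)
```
RSU

x=0 causes ZeroDivisionError, caught, finally prints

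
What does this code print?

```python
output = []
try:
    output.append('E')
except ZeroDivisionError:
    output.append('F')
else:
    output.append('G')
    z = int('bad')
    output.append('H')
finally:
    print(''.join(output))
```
EG

Try succeeds, else appends 'G', ValueError in else is uncaught, finally prints before exception propagates ('H' never appended)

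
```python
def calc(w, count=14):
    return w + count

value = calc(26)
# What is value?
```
40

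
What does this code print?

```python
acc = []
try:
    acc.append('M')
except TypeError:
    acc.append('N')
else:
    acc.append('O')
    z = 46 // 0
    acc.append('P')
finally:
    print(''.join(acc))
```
MO

Try succeeds, else appends 'O', ZeroDivisionError in else is uncaught, finally prints before exception propagates ('P' never appended)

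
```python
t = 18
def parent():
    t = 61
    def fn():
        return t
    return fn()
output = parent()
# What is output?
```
61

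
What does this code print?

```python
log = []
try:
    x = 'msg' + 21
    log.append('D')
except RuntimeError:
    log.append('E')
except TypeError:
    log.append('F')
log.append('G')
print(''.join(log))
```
FG

TypeError is caught by its specific handler, not RuntimeError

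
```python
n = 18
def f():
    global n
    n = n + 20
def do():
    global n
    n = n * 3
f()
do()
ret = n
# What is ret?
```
114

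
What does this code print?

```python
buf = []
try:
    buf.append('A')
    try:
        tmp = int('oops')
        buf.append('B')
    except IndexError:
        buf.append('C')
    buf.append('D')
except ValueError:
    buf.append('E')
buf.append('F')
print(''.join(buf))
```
AEF

Inner handler doesn't match, propagates to outer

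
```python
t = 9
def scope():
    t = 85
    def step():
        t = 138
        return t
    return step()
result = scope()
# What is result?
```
138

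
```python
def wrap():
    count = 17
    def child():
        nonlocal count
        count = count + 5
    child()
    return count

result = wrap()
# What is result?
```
22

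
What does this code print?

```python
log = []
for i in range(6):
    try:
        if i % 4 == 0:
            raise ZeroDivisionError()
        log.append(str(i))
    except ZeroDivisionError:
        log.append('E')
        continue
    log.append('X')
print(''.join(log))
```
E1X2X3XE5X

continue in except skips rest of loop body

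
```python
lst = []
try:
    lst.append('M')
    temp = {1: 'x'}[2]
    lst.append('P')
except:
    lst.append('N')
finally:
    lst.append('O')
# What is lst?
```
['M', 'N', 'O']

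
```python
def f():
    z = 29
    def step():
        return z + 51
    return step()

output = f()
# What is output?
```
80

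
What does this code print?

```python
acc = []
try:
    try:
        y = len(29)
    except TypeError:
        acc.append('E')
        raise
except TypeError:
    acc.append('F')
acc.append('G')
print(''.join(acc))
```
EFG

raise without argument re-raises current exception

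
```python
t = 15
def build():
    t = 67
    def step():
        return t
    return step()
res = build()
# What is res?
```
67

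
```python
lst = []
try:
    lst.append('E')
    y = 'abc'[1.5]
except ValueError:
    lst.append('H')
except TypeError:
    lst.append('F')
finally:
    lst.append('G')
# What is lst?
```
['E', 'F', 'G']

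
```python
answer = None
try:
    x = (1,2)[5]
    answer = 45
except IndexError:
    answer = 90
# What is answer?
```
90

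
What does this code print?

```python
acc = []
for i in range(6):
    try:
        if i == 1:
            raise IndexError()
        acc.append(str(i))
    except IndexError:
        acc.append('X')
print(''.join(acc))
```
0X2345

Exception on i=1 caught, loop continues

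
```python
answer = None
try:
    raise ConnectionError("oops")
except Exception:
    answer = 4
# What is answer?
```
4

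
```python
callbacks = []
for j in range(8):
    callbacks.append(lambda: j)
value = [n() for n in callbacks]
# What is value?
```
[7, 7, 7, 7, 7, 7, 7, 7]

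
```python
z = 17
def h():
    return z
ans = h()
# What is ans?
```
17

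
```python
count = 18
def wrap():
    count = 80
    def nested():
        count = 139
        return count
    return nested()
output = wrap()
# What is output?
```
139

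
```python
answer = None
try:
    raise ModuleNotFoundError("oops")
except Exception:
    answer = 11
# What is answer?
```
11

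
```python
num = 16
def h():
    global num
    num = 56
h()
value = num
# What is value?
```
56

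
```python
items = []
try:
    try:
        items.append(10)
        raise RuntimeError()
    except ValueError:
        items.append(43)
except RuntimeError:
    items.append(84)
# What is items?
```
[10, 84]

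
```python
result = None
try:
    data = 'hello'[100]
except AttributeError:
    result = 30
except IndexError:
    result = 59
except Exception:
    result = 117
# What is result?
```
59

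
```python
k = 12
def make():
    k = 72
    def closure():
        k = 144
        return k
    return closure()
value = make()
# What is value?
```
144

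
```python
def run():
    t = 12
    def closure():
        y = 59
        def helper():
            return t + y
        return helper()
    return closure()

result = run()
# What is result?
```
71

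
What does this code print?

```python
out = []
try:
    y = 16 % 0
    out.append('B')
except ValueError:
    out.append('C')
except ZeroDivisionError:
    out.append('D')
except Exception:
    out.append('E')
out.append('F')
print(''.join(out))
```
DF

ZeroDivisionError matches before generic Exception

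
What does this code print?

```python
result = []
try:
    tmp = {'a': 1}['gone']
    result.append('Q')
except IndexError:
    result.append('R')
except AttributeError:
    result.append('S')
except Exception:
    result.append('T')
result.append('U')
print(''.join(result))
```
TU

KeyError not specifically caught, falls to Exception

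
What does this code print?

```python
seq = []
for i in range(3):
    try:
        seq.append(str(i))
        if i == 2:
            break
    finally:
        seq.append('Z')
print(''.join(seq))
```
0Z1Z2Z

finally runs even when breaking out of loop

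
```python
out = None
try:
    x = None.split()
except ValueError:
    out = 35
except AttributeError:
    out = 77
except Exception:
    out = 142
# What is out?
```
77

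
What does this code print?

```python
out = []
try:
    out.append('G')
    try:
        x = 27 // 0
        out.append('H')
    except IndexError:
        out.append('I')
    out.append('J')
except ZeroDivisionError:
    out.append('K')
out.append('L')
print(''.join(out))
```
GKL

Inner handler doesn't match, propagates to outer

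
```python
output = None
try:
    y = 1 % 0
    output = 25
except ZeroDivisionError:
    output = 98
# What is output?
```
98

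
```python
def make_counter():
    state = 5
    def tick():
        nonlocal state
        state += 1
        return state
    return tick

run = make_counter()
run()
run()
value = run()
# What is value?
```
8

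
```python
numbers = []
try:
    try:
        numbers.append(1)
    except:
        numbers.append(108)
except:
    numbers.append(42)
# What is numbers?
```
[1]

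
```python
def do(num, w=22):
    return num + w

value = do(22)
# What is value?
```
44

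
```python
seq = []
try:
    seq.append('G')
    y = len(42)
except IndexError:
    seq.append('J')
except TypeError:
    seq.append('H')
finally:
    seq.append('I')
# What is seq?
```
['G', 'H', 'I']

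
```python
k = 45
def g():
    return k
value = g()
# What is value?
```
45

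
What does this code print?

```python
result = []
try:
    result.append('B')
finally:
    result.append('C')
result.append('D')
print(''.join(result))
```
BCD

try/finally without except, no exception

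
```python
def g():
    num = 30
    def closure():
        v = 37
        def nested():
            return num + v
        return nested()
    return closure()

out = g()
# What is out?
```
67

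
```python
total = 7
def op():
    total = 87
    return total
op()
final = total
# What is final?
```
7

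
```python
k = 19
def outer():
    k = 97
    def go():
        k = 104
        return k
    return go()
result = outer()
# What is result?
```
104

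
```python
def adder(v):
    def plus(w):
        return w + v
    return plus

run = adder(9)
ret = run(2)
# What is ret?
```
11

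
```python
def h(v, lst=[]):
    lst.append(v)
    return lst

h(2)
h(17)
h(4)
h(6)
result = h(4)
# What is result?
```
[2, 17, 4, 6, 4]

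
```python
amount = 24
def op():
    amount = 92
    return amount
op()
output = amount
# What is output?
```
24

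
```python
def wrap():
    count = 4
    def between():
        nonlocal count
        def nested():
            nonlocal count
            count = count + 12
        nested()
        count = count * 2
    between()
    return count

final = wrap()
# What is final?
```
32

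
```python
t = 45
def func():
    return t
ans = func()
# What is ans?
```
45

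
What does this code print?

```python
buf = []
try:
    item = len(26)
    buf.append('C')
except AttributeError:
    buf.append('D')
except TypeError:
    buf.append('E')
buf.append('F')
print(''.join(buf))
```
EF

TypeError is caught by its specific handler, not AttributeError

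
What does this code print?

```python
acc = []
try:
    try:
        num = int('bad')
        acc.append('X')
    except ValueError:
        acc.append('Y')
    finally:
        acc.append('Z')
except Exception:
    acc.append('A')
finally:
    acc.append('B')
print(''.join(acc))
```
YZB

Both finally blocks run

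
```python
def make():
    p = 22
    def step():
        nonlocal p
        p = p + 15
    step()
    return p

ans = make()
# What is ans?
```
37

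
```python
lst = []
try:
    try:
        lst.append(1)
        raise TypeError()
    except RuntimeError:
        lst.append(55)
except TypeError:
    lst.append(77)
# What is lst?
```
[1, 77]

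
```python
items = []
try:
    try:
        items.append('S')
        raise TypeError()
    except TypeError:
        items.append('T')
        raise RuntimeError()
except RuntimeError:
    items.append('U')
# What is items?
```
['S', 'T', 'U']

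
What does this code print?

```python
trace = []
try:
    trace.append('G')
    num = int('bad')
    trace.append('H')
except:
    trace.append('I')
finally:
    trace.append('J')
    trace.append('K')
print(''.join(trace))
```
GIJK

Code before exception runs, then except, then all of finally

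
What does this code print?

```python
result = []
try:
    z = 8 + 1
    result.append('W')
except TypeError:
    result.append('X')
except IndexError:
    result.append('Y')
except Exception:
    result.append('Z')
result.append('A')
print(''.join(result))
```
WA

No exception, try block completes normally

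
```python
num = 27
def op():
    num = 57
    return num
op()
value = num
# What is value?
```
27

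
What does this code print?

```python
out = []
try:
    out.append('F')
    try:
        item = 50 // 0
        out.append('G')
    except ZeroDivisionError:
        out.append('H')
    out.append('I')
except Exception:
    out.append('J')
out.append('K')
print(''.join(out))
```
FHIK

Inner exception caught by inner handler, outer continues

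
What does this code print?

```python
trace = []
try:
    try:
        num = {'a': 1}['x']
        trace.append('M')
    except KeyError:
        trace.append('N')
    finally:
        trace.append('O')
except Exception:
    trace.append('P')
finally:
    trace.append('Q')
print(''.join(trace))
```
NOQ

Both finally blocks run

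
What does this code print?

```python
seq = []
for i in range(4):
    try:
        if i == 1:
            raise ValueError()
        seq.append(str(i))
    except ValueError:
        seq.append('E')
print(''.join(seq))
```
0E23

Exception on i=1 caught, loop continues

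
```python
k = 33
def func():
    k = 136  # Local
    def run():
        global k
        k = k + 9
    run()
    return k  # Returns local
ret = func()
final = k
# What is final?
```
42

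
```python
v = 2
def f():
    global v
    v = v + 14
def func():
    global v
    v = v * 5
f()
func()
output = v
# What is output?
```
80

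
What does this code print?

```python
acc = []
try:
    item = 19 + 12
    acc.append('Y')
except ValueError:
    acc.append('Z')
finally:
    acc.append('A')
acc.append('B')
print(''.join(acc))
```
YAB

finally runs after normal execution too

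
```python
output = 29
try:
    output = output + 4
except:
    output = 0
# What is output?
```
33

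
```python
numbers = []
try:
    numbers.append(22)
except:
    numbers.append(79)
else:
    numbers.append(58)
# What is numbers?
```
[22, 58]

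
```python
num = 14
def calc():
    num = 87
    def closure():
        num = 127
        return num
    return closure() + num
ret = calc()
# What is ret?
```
214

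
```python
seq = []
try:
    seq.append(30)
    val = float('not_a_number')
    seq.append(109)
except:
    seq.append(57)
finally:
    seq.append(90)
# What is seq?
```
[30, 57, 90]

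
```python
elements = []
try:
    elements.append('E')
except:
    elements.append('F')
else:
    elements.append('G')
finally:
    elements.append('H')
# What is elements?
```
['E', 'G', 'H']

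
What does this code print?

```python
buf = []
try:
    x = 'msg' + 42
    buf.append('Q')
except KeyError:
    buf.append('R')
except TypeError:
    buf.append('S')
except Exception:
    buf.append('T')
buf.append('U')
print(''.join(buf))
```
SU

TypeError matches before generic Exception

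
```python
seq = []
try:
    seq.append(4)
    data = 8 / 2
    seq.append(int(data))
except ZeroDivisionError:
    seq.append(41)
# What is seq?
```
[4, 4]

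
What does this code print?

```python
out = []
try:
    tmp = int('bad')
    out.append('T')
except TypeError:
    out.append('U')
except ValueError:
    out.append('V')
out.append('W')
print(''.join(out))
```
VW

ValueError is caught by its specific handler, not TypeError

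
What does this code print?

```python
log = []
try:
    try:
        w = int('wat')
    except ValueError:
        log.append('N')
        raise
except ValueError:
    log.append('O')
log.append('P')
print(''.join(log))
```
NOP

raise without argument re-raises current exception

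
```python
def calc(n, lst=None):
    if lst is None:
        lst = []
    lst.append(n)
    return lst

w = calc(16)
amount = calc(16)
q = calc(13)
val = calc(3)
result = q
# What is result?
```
[13]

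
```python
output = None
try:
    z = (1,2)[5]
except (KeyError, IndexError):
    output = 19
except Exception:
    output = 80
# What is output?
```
19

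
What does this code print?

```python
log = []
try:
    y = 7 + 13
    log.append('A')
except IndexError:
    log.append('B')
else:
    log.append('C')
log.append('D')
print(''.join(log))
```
ACD

else block runs when no exception occurs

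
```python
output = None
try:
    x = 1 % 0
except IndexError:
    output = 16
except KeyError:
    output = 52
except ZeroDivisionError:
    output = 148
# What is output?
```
148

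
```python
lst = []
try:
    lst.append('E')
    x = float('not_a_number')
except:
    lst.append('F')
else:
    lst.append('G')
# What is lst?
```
['E', 'F']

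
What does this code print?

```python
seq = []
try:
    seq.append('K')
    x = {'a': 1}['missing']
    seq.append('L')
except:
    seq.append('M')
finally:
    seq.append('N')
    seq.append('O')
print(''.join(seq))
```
KMNO

Code before exception runs, then except, then all of finally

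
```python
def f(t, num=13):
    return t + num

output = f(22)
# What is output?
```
35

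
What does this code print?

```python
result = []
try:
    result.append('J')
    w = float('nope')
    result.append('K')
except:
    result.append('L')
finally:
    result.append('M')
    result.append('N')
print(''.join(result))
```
JLMN

Code before exception runs, then except, then all of finally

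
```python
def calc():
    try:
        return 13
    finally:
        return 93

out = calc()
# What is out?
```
93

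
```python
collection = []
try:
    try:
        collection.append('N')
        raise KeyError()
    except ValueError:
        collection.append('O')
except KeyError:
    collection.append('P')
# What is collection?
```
['N', 'P']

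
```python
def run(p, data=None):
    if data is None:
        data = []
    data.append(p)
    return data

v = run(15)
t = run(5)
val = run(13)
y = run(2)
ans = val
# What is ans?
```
[13]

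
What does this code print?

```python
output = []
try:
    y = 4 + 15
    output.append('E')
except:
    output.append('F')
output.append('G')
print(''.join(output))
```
EG

No exception, try block completes normally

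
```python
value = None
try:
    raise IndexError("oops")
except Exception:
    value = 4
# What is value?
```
4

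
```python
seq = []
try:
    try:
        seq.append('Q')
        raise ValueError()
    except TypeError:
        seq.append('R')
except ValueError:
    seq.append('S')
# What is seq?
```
['Q', 'S']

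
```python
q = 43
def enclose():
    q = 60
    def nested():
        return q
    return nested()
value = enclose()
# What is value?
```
60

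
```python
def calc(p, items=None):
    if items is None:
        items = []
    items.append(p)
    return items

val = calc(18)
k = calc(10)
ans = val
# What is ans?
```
[18]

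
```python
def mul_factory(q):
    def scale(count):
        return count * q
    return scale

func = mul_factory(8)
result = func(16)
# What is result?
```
128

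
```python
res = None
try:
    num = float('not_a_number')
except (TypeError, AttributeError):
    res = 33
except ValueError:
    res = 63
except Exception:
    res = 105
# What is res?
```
63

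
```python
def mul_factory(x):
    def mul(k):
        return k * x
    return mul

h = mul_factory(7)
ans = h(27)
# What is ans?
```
189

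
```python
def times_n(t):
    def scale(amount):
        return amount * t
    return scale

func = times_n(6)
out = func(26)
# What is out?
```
156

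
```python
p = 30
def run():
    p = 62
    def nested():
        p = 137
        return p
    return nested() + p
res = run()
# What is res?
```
199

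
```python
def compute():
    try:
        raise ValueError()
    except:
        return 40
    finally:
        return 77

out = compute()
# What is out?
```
77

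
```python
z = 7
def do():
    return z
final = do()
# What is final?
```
7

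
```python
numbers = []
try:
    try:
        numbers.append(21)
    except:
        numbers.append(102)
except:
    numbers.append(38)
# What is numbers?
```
[21]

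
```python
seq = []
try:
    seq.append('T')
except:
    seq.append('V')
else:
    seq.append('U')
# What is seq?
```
['T', 'U']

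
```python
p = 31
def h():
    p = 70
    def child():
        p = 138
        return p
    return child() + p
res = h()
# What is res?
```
208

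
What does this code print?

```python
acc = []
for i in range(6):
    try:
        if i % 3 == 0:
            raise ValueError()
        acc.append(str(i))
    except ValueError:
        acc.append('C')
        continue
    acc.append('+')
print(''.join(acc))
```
C1+2+C4+5+

continue in except skips rest of loop body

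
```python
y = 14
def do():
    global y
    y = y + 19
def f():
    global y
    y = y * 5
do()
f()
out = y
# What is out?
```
165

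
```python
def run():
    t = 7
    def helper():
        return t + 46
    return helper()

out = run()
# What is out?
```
53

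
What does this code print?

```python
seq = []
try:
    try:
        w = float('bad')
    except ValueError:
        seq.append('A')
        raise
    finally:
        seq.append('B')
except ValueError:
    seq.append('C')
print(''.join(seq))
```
ABC

finally runs before re-raised exception propagates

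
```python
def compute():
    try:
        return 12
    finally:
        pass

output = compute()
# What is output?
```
12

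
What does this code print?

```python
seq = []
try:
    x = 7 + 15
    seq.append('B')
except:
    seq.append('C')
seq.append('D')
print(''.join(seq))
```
BD

No exception, try block completes normally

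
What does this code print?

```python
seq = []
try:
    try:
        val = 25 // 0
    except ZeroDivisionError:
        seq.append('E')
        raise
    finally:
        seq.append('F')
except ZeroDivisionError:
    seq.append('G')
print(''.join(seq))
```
EFG

finally runs before re-raised exception propagates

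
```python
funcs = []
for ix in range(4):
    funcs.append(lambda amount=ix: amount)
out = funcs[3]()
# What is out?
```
3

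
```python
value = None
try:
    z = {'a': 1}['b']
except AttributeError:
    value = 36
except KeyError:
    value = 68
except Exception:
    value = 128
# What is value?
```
68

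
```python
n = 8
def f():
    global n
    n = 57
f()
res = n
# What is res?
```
57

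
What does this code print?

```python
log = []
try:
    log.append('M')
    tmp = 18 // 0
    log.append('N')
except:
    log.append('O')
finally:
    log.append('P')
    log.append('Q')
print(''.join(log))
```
MOPQ

Code before exception runs, then except, then all of finally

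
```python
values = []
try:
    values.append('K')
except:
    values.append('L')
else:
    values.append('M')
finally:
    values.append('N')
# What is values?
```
['K', 'M', 'N']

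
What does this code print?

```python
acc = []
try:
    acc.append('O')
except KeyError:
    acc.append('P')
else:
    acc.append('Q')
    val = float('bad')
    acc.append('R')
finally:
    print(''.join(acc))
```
OQ

Try succeeds, else appends 'Q', ValueError in else is uncaught, finally prints before exception propagates ('R' never appended)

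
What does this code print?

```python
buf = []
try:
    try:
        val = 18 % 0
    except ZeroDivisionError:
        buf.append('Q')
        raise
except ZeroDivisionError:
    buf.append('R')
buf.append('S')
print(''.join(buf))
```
QRS

raise without argument re-raises current exception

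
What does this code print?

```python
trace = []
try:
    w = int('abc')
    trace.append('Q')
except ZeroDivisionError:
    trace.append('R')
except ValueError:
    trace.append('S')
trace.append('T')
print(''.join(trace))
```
ST

ValueError is caught by its specific handler, not ZeroDivisionError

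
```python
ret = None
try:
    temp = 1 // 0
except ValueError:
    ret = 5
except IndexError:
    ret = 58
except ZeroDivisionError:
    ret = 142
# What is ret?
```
142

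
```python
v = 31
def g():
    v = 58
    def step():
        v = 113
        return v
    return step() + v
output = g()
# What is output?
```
171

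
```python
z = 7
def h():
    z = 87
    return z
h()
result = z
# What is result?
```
7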